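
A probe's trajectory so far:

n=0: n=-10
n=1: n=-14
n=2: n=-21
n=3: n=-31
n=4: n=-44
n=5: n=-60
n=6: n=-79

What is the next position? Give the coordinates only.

n=-101

Successive displacements: -4, -7, -10, -13, -16, -19 — each changes by -3.
step 7: -79 − 22 → n=-101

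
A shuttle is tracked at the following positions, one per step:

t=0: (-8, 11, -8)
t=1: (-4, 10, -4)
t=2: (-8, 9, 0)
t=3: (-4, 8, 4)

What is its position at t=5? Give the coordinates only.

First: cycles through -8, -4 every 2 steps. Step 5 lands at position 1 of the cycle → -4.
Second: linear, -1 per step → 6 at step 5.
Third: linear, +4 per step → 12 at step 5.

(-4, 6, 12)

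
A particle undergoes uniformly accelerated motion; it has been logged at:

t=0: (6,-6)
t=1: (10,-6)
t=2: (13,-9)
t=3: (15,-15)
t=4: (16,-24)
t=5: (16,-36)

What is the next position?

Successive displacements: (+4,+0), (+3,-3), (+2,-6), (+1,-9), (+0,-12) — each changes by (-1,-3).
step 6: (16,-36) + (-1,-15) → (15,-51)

(15,-51)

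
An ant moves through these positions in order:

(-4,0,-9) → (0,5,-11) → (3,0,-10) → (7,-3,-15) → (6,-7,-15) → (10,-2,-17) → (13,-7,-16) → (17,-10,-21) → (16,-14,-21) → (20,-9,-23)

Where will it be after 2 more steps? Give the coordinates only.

Step-to-step displacements: (+4,+5,-2), (+3,-5,+1), (+4,-3,-5), (-1,-4,+0), (+4,+5,-2), (+3,-5,+1), (+4,-3,-5), (-1,-4,+0), (+4,+5,-2) — a repeating cycle of length 4.
step 10: apply (+3,-5,+1) → (23,-14,-22)
step 11: apply (+4,-3,-5) → (27,-17,-27)

(27,-17,-27)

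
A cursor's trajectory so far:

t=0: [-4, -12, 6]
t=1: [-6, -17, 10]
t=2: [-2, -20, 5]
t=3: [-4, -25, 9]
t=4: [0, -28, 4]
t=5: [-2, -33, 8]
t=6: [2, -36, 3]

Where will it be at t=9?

[2, -49, 6]

Differencing gives [-2, -5, +4], [+4, -3, -5], [-2, -5, +4], [+4, -3, -5], [-2, -5, +4], [+4, -3, -5]. This is the pattern [-2, -5, +4], [+4, -3, -5] repeated.
step 7: apply [-2, -5, +4] → [0, -41, 7]
step 8: apply [+4, -3, -5] → [4, -44, 2]
step 9: apply [-2, -5, +4] → [2, -49, 6]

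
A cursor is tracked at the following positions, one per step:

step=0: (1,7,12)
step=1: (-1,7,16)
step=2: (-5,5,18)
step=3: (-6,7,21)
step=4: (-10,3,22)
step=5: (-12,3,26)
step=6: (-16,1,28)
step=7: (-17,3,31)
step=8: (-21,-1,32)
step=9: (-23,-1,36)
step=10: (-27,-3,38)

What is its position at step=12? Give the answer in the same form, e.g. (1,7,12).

The moves between consecutive positions are (-2,+0,+4), (-4,-2,+2), (-1,+2,+3), (-4,-4,+1), (-2,+0,+4), (-4,-2,+2), (-1,+2,+3), (-4,-4,+1), (-2,+0,+4), (-4,-2,+2); they repeat the 4-cycle [(-2,+0,+4), (-4,-2,+2), (-1,+2,+3), (-4,-4,+1)].
step 11: apply (-1,+2,+3) → (-28,-1,41)
step 12: apply (-4,-4,+1) → (-32,-5,42)

(-32,-5,42)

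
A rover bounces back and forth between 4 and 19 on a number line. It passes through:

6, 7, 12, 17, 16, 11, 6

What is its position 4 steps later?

16

The value reflects between 4 and 19, moving 5 per step.
  step 7: 6 → 7
  step 8: 7 → 12
  step 9: 12 → 17
  step 10: 17 → 16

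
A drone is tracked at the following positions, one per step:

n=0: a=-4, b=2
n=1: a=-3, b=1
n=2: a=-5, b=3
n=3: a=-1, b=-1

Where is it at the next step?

The jumps are (+1,-1), (-2,+2), (+4,-4) — a geometric progression with ratio -2.
step 4: a=-1, b=-1 + (-8,+8) → a=-9, b=7

a=-9, b=7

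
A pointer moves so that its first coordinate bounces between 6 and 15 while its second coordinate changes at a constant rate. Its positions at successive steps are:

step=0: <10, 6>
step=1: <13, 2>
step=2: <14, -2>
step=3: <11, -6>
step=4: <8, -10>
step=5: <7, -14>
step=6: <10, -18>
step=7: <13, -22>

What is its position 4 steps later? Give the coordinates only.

<7, -38>

The first coordinate travels 3 per step and bounces off the walls at 6 and 15.
  step 8: 13 → 14
  step 9: 14 → 11
  step 10: 11 → 8
  step 11: 8 → 7
The second coordinate changes by -4 each step: at step 11 it is -38.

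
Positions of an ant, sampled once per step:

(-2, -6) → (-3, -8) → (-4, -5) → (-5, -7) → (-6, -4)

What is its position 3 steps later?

(-9, -5)

The moves between consecutive positions are (-1, -2), (-1, +3), (-1, -2), (-1, +3); they repeat the 2-cycle [(-1, -2), (-1, +3)].
step 5: apply (-1, -2) → (-7, -6)
step 6: apply (-1, +3) → (-8, -3)
step 7: apply (-1, -2) → (-9, -5)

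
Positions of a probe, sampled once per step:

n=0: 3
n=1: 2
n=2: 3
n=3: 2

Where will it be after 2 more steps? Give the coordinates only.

2

Step-to-step displacements: -1, +1, -1; each is -1× the previous.
step 4: 2 + 1 → 3
step 5: 3 − 1 → 2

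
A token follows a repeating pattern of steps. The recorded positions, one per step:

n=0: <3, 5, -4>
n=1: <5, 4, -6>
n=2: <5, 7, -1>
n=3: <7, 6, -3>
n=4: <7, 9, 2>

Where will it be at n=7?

Step-to-step displacements: <+2, -1, -2>, <+0, +3, +5>, <+2, -1, -2>, <+0, +3, +5> — a repeating cycle of length 2.
step 5: apply <+2, -1, -2> → <9, 8, 0>
step 6: apply <+0, +3, +5> → <9, 11, 5>
step 7: apply <+2, -1, -2> → <11, 10, 3>

<11, 10, 3>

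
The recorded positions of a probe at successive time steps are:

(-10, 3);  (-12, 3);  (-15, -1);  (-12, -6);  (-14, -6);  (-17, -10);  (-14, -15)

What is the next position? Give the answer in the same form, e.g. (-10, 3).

Step-to-step displacements: (-2, +0), (-3, -4), (+3, -5), (-2, +0), (-3, -4), (+3, -5) — a repeating cycle of length 3.
step 7: apply (-2, +0) → (-16, -15)

(-16, -15)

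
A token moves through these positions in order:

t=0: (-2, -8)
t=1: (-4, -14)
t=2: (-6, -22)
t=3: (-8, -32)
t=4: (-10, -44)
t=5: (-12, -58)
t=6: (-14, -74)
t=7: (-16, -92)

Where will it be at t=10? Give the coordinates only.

(-22, -158)

First differences are (-2, -6), (-2, -8), (-2, -10), (-2, -12), (-2, -14), (-2, -16), (-2, -18); their common second difference is (+0, -2) (constant acceleration).
step 8: (-16, -92) + (-2, -20) → (-18, -112)
step 9: (-18, -112) + (-2, -22) → (-20, -134)
step 10: (-20, -134) + (-2, -24) → (-22, -158)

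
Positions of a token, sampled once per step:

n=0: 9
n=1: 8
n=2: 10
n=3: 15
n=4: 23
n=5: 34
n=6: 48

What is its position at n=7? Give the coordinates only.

Taking differences between consecutive positions: -1, +2, +5, +8, +11, +14. These grow by +3 each step.
step 7: 48 + 17 → 65

65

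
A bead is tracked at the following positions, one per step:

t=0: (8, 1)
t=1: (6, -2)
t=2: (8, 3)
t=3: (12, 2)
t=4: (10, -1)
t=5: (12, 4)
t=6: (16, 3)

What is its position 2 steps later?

(16, 5)

Differencing gives (-2, -3), (+2, +5), (+4, -1), (-2, -3), (+2, +5), (+4, -1). This is the pattern (-2, -3), (+2, +5), (+4, -1) repeated.
step 7: apply (-2, -3) → (14, 0)
step 8: apply (+2, +5) → (16, 5)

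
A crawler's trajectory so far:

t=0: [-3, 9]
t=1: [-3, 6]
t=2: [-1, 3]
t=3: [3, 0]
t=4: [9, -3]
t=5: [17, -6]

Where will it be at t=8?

[53, -15]

Taking differences between consecutive positions: [+0, -3], [+2, -3], [+4, -3], [+6, -3], [+8, -3]. These grow by [+2, +0] each step.
step 6: [17, -6] + [+10, -3] → [27, -9]
step 7: [27, -9] + [+12, -3] → [39, -12]
step 8: [39, -12] + [+14, -3] → [53, -15]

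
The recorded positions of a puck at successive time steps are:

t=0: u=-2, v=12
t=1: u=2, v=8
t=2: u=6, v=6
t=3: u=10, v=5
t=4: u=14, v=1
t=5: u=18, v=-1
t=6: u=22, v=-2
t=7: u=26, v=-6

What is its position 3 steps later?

u=38, v=-13

The moves between consecutive positions are (+4,-4), (+4,-2), (+4,-1), (+4,-4), (+4,-2), (+4,-1), (+4,-4); they repeat the 3-cycle [(+4,-4), (+4,-2), (+4,-1)].
step 8: apply (+4,-2) → u=30, v=-8
step 9: apply (+4,-1) → u=34, v=-9
step 10: apply (+4,-4) → u=38, v=-13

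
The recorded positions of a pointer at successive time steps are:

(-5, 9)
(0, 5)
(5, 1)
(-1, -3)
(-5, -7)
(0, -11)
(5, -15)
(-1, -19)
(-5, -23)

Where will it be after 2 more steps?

The first coordinate repeats the cycle [-5, 0, 5, -1] with period 4; step 10 mod 4 = 2, giving 5.
The second coordinate changes by -4 each step, so at step 10 it is 9 + 10·(-4) = -31.

(5, -31)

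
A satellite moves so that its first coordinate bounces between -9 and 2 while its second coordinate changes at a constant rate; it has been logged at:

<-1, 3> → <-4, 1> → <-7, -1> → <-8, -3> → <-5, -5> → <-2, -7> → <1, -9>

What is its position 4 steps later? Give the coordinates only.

<-9, -17>

The first coordinate reflects between -9 and 2, moving 3 per step.
  step 7: 1 → 0
  step 8: 0 → -3
  step 9: -3 → -6
  step 10: -6 → -9
The second coordinate changes by -2 each step: at step 10 it is -17.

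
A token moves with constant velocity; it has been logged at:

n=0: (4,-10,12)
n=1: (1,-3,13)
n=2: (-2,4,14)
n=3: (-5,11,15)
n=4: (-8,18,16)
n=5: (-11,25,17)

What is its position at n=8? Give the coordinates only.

(-20,46,20)

The position changes by (-3,+7,+1) every step.
step 6: (-11,25,17) + (-3,+7,+1) → (-14,32,18)
step 7: (-14,32,18) + (-3,+7,+1) → (-17,39,19)
step 8: (-17,39,19) + (-3,+7,+1) → (-20,46,20)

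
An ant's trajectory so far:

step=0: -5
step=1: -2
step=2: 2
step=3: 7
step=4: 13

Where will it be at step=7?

First differences are +3, +4, +5, +6; their common second difference is +1 (constant acceleration).
step 5: 13 + 7 → 20
step 6: 20 + 8 → 28
step 7: 28 + 9 → 37

37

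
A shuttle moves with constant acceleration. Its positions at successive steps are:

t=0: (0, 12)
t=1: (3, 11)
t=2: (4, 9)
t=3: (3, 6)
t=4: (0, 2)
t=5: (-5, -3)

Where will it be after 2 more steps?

(-21, -16)

Successive displacements: (+3, -1), (+1, -2), (-1, -3), (-3, -4), (-5, -5) — each changes by (-2, -1).
step 6: (-5, -3) + (-7, -6) → (-12, -9)
step 7: (-12, -9) + (-9, -7) → (-21, -16)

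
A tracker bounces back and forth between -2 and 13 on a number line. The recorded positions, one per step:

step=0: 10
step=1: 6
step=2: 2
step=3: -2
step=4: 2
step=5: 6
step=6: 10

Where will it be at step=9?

4

The value travels 4 per step and bounces off the walls at -2 and 13.
  step 7: 10 → 12
  step 8: 12 → 8
  step 9: 8 → 4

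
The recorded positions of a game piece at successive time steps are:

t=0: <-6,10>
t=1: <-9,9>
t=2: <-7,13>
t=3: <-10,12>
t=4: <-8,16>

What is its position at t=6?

<-9,19>

Step-to-step displacements: <-3,-1>, <+2,+4>, <-3,-1>, <+2,+4> — a repeating cycle of length 2.
step 5: apply <-3,-1> → <-11,15>
step 6: apply <+2,+4> → <-9,19>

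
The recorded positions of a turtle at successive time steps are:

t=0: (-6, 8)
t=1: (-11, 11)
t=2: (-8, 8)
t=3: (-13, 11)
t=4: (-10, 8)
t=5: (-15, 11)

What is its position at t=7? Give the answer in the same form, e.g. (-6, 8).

(-17, 11)

The moves between consecutive positions are (-5, +3), (+3, -3), (-5, +3), (+3, -3), (-5, +3); they repeat the 2-cycle [(-5, +3), (+3, -3)].
step 6: apply (+3, -3) → (-12, 8)
step 7: apply (-5, +3) → (-17, 11)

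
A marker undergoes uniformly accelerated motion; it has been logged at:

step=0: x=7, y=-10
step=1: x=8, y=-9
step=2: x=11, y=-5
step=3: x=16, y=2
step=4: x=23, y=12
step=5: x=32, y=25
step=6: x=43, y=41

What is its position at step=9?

Successive displacements: (+1, +1), (+3, +4), (+5, +7), (+7, +10), (+9, +13), (+11, +16) — each changes by (+2, +3).
step 7: x=43, y=41 + (+13, +19) → x=56, y=60
step 8: x=56, y=60 + (+15, +22) → x=71, y=82
step 9: x=71, y=82 + (+17, +25) → x=88, y=107

x=88, y=107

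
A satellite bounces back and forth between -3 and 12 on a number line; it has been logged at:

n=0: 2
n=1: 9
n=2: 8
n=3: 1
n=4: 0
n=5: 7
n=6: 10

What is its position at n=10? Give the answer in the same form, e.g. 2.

12

The value reflects between -3 and 12, moving 7 per step.
  step 7: 10 → 3
  step 8: 3 → -2
  step 9: -2 → 5
  step 10: 5 → 12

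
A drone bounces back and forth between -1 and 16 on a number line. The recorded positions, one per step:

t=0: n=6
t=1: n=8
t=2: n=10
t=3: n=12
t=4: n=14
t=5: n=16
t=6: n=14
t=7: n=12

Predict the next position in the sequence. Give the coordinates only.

The value reflects between -1 and 16, moving 2 per step.
  step 8: 12 → 10

n=10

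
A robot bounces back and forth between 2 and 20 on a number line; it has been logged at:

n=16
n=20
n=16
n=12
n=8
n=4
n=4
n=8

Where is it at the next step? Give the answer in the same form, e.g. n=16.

The value travels 4 per step and bounces off the walls at 2 and 20.
  step 8: 8 → 12

n=12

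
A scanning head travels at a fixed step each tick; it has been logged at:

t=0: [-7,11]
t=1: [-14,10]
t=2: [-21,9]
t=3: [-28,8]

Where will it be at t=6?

[-49,5]

The position changes by [-7,-1] every step.
step 4: [-28,8] + [-7,-1] → [-35,7]
step 5: [-35,7] + [-7,-1] → [-42,6]
step 6: [-42,6] + [-7,-1] → [-49,5]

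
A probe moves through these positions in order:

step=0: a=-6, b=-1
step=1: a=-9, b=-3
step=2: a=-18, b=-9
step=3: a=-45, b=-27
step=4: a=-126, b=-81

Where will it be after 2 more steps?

The jumps are (-3,-2), (-9,-6), (-27,-18), (-81,-54) — a geometric progression with ratio 3.
step 5: a=-126, b=-81 + (-243,-162) → a=-369, b=-243
step 6: a=-369, b=-243 + (-729,-486) → a=-1098, b=-729

a=-1098, b=-729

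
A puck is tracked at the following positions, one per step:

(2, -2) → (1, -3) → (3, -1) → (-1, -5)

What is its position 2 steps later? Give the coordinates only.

(-9, -13)

Step-to-step displacements: (-1, -1), (+2, +2), (-4, -4); each is -2× the previous.
step 4: (-1, -5) + (+8, +8) → (7, 3)
step 5: (7, 3) + (-16, -16) → (-9, -13)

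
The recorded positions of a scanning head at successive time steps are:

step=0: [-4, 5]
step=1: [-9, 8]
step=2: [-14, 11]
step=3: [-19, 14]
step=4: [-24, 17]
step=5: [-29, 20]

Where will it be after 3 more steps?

The position changes by [-5, +3] every step.
step 6: [-29, 20] + [-5, +3] → [-34, 23]
step 7: [-34, 23] + [-5, +3] → [-39, 26]
step 8: [-39, 26] + [-5, +3] → [-44, 29]

[-44, 29]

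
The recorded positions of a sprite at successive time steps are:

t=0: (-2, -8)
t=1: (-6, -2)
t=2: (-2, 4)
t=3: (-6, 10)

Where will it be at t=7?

(-6, 34)

First: cycles through -2, -6 every 2 steps. Step 7 lands at position 1 of the cycle → -6.
Second: linear, +6 per step → 34 at step 7.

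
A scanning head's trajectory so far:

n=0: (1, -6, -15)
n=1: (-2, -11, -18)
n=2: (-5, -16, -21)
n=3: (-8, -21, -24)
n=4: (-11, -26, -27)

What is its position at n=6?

The position changes by (-3, -5, -3) every step.
step 5: (-11, -26, -27) + (-3, -5, -3) → (-14, -31, -30)
step 6: (-14, -31, -30) + (-3, -5, -3) → (-17, -36, -33)

(-17, -36, -33)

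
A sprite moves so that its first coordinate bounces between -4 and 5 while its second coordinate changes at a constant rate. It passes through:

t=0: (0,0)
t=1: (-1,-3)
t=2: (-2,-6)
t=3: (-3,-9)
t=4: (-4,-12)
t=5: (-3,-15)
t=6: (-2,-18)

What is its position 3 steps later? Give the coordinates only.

(1,-27)

The first coordinate reflects between -4 and 5, moving 1 per step.
  step 7: -2 → -1
  step 8: -1 → 0
  step 9: 0 → 1
The second coordinate changes by -3 each step: at step 9 it is -27.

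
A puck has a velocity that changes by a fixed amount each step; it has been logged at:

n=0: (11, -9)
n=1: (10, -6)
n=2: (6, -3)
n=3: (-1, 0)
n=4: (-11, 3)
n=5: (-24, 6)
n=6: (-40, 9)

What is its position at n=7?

(-59, 12)

First differences are (-1, +3), (-4, +3), (-7, +3), (-10, +3), (-13, +3), (-16, +3); their common second difference is (-3, +0) (constant acceleration).
step 7: (-40, 9) + (-19, +3) → (-59, 12)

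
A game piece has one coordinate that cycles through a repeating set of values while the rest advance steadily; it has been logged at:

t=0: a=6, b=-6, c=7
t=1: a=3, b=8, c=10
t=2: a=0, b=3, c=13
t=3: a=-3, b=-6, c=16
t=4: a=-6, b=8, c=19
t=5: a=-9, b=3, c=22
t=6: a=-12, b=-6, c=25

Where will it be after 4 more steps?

a=-24, b=8, c=37

The a coordinate changes by -3 each step, so at step 10 it is 6 + 10·(-3) = -24.
The b coordinate repeats the cycle [-6, 8, 3] with period 3; step 10 mod 3 = 1, giving 8.
The c coordinate changes by +3 each step, so at step 10 it is 7 + 10·(3) = 37.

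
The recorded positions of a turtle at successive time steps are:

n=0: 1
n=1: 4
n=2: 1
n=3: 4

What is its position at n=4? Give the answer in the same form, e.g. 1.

1

The jumps are +3, -3, +3 — a geometric progression with ratio -1.
step 4: 4 − 3 → 1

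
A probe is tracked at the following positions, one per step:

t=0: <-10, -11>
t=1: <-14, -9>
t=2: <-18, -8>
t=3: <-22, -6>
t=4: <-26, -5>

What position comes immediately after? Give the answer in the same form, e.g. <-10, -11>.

<-30, -3>

The moves between consecutive positions are <-4, +2>, <-4, +1>, <-4, +2>, <-4, +1>; they repeat the 2-cycle [<-4, +2>, <-4, +1>].
step 5: apply <-4, +2> → <-30, -3>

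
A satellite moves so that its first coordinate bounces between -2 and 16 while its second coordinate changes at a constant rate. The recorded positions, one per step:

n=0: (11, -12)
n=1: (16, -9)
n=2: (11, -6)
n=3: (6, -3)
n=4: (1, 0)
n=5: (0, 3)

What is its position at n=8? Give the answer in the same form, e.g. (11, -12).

(15, 12)

The first coordinate travels 5 per step and bounces off the walls at -2 and 16.
  step 6: 0 → 5
  step 7: 5 → 10
  step 8: 10 → 15
The second coordinate changes by +3 each step: at step 8 it is 12.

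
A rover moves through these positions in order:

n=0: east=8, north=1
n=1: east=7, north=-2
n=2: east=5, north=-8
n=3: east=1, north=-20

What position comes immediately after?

east=-7, north=-44

Step-to-step displacements: (-1, -3), (-2, -6), (-4, -12); each is 2× the previous.
step 4: east=1, north=-20 + (-8, -24) → east=-7, north=-44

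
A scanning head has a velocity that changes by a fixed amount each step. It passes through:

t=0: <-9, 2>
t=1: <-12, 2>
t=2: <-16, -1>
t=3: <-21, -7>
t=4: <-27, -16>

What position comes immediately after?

<-34, -28>

First differences are <-3, +0>, <-4, -3>, <-5, -6>, <-6, -9>; their common second difference is <-1, -3> (constant acceleration).
step 5: <-27, -16> + <-7, -12> → <-34, -28>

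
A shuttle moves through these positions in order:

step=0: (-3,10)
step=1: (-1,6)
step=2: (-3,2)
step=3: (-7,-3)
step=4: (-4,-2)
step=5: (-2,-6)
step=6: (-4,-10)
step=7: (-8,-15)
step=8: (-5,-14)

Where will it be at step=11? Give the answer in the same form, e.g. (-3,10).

(-9,-27)

The moves between consecutive positions are (+2,-4), (-2,-4), (-4,-5), (+3,+1), (+2,-4), (-2,-4), (-4,-5), (+3,+1); they repeat the 4-cycle [(+2,-4), (-2,-4), (-4,-5), (+3,+1)].
step 9: apply (+2,-4) → (-3,-18)
step 10: apply (-2,-4) → (-5,-22)
step 11: apply (-4,-5) → (-9,-27)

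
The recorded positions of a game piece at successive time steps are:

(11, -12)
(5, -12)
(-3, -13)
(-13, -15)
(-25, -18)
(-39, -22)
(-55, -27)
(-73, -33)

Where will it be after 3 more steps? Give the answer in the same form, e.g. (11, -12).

(-139, -57)

Successive displacements: (-6, +0), (-8, -1), (-10, -2), (-12, -3), (-14, -4), (-16, -5), (-18, -6) — each changes by (-2, -1).
step 8: (-73, -33) + (-20, -7) → (-93, -40)
step 9: (-93, -40) + (-22, -8) → (-115, -48)
step 10: (-115, -48) + (-24, -9) → (-139, -57)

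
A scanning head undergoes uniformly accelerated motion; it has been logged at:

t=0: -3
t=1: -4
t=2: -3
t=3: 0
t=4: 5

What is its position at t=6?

Taking differences between consecutive positions: -1, +1, +3, +5. These grow by +2 each step.
step 5: 5 + 7 → 12
step 6: 12 + 9 → 21

21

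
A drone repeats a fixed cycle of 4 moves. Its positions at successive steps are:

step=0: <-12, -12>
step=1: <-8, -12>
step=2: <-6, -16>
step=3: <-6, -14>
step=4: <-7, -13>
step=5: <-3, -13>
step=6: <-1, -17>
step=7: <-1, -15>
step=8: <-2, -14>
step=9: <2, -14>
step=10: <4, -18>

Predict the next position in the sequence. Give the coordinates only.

<4, -16>

The moves between consecutive positions are <+4, +0>, <+2, -4>, <+0, +2>, <-1, +1>, <+4, +0>, <+2, -4>, <+0, +2>, <-1, +1>, <+4, +0>, <+2, -4>; they repeat the 4-cycle [<+4, +0>, <+2, -4>, <+0, +2>, <-1, +1>].
step 11: apply <+0, +2> → <4, -16>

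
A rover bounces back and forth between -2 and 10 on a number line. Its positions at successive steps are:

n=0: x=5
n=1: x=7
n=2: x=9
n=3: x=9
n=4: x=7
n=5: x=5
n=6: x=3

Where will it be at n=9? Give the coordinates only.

The value travels 2 per step and bounces off the walls at -2 and 10.
  step 7: 3 → 1
  step 8: 1 → -1
  step 9: -1 → -1

x=-1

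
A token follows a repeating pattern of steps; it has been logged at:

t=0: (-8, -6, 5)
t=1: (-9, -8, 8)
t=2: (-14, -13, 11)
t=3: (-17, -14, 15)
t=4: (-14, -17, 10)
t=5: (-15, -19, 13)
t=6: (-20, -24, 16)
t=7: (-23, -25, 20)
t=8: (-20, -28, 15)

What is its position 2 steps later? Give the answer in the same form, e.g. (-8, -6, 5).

Step-to-step displacements: (-1, -2, +3), (-5, -5, +3), (-3, -1, +4), (+3, -3, -5), (-1, -2, +3), (-5, -5, +3), (-3, -1, +4), (+3, -3, -5) — a repeating cycle of length 4.
step 9: apply (-1, -2, +3) → (-21, -30, 18)
step 10: apply (-5, -5, +3) → (-26, -35, 21)

(-26, -35, 21)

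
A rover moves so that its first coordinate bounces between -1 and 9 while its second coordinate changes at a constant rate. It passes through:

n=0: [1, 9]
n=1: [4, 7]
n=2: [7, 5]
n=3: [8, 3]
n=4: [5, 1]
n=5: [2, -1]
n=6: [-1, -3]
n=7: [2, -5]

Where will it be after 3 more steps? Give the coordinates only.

[7, -11]

The first coordinate reflects between -1 and 9, moving 3 per step.
  step 8: 2 → 5
  step 9: 5 → 8
  step 10: 8 → 7
The second coordinate changes by -2 each step: at step 10 it is -11.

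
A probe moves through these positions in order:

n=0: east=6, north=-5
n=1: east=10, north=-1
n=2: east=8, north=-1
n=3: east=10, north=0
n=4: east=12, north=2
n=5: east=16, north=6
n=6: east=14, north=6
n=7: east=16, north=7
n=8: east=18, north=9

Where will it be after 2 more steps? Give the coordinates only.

east=20, north=13

Step-to-step displacements: (+4, +4), (-2, +0), (+2, +1), (+2, +2), (+4, +4), (-2, +0), (+2, +1), (+2, +2) — a repeating cycle of length 4.
step 9: apply (+4, +4) → east=22, north=13
step 10: apply (-2, +0) → east=20, north=13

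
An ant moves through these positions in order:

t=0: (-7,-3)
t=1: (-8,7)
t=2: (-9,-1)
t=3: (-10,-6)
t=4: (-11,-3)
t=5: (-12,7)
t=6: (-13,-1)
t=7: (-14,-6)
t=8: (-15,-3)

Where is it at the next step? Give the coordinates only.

(-16,7)

First: linear, -1 per step → -16 at step 9.
Second: cycles through -3, 7, -1, -6 every 4 steps. Step 9 lands at position 1 of the cycle → 7.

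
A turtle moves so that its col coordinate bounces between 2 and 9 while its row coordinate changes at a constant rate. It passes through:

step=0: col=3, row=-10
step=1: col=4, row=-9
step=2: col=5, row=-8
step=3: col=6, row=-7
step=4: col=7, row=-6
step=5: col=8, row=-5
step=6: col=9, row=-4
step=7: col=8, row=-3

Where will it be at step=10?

The col coordinate travels 1 per step and bounces off the walls at 2 and 9.
  step 8: 8 → 7
  step 9: 7 → 6
  step 10: 6 → 5
The row coordinate changes by +1 each step: at step 10 it is 0.

col=5, row=0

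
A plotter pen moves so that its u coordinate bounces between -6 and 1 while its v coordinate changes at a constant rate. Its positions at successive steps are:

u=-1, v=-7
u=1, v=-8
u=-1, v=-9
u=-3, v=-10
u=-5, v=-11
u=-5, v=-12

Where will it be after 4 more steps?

u=-1, v=-16

The u coordinate travels 2 per step and bounces off the walls at -6 and 1.
  step 6: -5 → -3
  step 7: -3 → -1
  step 8: -1 → 1
  step 9: 1 → -1
The v coordinate changes by -1 each step: at step 9 it is -16.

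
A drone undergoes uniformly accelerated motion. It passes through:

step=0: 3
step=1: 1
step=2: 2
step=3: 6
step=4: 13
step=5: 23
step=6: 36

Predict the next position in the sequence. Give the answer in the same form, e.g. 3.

52

First differences are -2, +1, +4, +7, +10, +13; their common second difference is +3 (constant acceleration).
step 7: 36 + 16 → 52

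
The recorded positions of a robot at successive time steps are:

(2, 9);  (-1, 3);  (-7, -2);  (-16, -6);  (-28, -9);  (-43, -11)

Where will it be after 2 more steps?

Successive displacements: (-3, -6), (-6, -5), (-9, -4), (-12, -3), (-15, -2) — each changes by (-3, +1).
step 6: (-43, -11) + (-18, -1) → (-61, -12)
step 7: (-61, -12) + (-21, +0) → (-82, -12)

(-82, -12)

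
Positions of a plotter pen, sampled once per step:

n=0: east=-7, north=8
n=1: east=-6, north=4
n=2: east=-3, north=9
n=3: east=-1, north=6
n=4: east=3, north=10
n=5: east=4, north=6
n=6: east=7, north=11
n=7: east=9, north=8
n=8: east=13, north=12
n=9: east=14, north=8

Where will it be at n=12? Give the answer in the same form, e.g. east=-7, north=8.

east=23, north=14

Step-to-step displacements: (+1,-4), (+3,+5), (+2,-3), (+4,+4), (+1,-4), (+3,+5), (+2,-3), (+4,+4), (+1,-4) — a repeating cycle of length 4.
step 10: apply (+3,+5) → east=17, north=13
step 11: apply (+2,-3) → east=19, north=10
step 12: apply (+4,+4) → east=23, north=14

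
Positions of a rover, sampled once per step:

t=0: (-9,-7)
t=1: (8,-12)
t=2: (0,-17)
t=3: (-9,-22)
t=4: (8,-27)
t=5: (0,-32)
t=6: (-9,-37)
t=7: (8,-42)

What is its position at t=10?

First: cycles through -9, 8, 0 every 3 steps. Step 10 lands at position 1 of the cycle → 8.
Second: linear, -5 per step → -57 at step 10.

(8,-57)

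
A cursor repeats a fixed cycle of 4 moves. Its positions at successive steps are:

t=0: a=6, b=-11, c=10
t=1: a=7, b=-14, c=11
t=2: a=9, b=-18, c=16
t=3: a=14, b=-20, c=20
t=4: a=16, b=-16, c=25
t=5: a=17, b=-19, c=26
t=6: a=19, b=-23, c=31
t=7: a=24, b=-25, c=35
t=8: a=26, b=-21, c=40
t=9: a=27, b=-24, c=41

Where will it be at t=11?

Step-to-step displacements: (+1,-3,+1), (+2,-4,+5), (+5,-2,+4), (+2,+4,+5), (+1,-3,+1), (+2,-4,+5), (+5,-2,+4), (+2,+4,+5), (+1,-3,+1) — a repeating cycle of length 4.
step 10: apply (+2,-4,+5) → a=29, b=-28, c=46
step 11: apply (+5,-2,+4) → a=34, b=-30, c=50

a=34, b=-30, c=50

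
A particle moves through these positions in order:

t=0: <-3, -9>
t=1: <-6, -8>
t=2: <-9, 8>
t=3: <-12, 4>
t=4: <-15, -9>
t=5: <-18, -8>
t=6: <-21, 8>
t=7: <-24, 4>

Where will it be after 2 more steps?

The first coordinate changes by -3 each step, so at step 9 it is -3 + 9·(-3) = -30.
The second coordinate repeats the cycle [-9, -8, 8, 4] with period 4; step 9 mod 4 = 1, giving -8.

<-30, -8>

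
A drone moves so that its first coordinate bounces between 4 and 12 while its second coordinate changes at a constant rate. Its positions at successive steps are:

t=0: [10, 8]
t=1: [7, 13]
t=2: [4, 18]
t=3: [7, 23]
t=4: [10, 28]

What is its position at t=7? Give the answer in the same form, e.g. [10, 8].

The first coordinate travels 3 per step and bounces off the walls at 4 and 12.
  step 5: 10 → 11
  step 6: 11 → 8
  step 7: 8 → 5
The second coordinate changes by +5 each step: at step 7 it is 43.

[5, 43]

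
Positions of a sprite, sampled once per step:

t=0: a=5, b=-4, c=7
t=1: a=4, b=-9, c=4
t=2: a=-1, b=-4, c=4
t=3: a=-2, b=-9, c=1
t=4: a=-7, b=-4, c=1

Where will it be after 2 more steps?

The moves between consecutive positions are (-1,-5,-3), (-5,+5,+0), (-1,-5,-3), (-5,+5,+0); they repeat the 2-cycle [(-1,-5,-3), (-5,+5,+0)].
step 5: apply (-1,-5,-3) → a=-8, b=-9, c=-2
step 6: apply (-5,+5,+0) → a=-13, b=-4, c=-2

a=-13, b=-4, c=-2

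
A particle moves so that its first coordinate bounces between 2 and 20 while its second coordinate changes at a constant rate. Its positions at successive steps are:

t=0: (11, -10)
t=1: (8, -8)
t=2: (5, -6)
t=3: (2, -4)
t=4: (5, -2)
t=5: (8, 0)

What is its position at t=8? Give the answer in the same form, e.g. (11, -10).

(17, 6)

The first coordinate travels 3 per step and bounces off the walls at 2 and 20.
  step 6: 8 → 11
  step 7: 11 → 14
  step 8: 14 → 17
The second coordinate changes by +2 each step: at step 8 it is 6.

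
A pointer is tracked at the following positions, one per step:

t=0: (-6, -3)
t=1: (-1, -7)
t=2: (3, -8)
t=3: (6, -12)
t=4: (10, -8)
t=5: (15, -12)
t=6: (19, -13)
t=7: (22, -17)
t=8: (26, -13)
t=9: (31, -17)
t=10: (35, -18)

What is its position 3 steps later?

Differencing gives (+5, -4), (+4, -1), (+3, -4), (+4, +4), (+5, -4), (+4, -1), (+3, -4), (+4, +4), (+5, -4), (+4, -1). This is the pattern (+5, -4), (+4, -1), (+3, -4), (+4, +4) repeated.
step 11: apply (+3, -4) → (38, -22)
step 12: apply (+4, +4) → (42, -18)
step 13: apply (+5, -4) → (47, -22)

(47, -22)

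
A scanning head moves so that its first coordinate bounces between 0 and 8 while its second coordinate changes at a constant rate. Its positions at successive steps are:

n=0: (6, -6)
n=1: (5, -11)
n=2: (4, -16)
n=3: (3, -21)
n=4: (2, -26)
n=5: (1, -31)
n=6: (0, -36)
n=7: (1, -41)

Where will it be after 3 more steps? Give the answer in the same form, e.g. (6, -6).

The first coordinate reflects between 0 and 8, moving 1 per step.
  step 8: 1 → 2
  step 9: 2 → 3
  step 10: 3 → 4
The second coordinate changes by -5 each step: at step 10 it is -56.

(4, -56)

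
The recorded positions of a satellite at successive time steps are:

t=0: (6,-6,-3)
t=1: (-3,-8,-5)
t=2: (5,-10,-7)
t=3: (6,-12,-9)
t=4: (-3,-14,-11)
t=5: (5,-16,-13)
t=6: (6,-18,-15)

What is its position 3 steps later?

First: cycles through 6, -3, 5 every 3 steps. Step 9 lands at position 0 of the cycle → 6.
Second: linear, -2 per step → -24 at step 9.
Third: linear, -2 per step → -21 at step 9.

(6,-24,-21)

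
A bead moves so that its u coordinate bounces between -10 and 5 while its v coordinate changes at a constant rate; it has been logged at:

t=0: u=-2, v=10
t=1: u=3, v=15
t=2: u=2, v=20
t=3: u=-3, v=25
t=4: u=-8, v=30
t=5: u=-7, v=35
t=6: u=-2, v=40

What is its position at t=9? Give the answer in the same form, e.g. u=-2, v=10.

The u coordinate travels 5 per step and bounces off the walls at -10 and 5.
  step 7: -2 → 3
  step 8: 3 → 2
  step 9: 2 → -3
The v coordinate changes by +5 each step: at step 9 it is 55.

u=-3, v=55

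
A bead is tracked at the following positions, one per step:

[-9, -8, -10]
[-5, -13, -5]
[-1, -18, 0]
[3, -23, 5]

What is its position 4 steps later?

[19, -43, 25]

Constant displacement of [+4, -5, +5] per step.
step 4: [3, -23, 5] + [+4, -5, +5] → [7, -28, 10]
step 5: [7, -28, 10] + [+4, -5, +5] → [11, -33, 15]
step 6: [11, -33, 15] + [+4, -5, +5] → [15, -38, 20]
step 7: [15, -38, 20] + [+4, -5, +5] → [19, -43, 25]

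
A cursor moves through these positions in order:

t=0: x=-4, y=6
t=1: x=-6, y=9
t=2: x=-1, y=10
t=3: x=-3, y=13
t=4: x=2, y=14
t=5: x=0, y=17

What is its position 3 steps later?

x=8, y=22

Step-to-step displacements: (-2,+3), (+5,+1), (-2,+3), (+5,+1), (-2,+3) — a repeating cycle of length 2.
step 6: apply (+5,+1) → x=5, y=18
step 7: apply (-2,+3) → x=3, y=21
step 8: apply (+5,+1) → x=8, y=22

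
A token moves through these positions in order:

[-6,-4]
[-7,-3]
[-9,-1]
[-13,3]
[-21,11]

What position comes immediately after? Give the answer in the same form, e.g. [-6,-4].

[-37,27]

Step-to-step displacements: [-1,+1], [-2,+2], [-4,+4], [-8,+8]; each is 2× the previous.
step 5: [-21,11] + [-16,+16] → [-37,27]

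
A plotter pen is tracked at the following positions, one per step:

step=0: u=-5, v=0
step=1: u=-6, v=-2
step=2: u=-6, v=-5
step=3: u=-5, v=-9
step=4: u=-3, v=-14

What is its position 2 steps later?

u=4, v=-27

Successive displacements: (-1,-2), (+0,-3), (+1,-4), (+2,-5) — each changes by (+1,-1).
step 5: u=-3, v=-14 + (+3,-6) → u=0, v=-20
step 6: u=0, v=-20 + (+4,-7) → u=4, v=-27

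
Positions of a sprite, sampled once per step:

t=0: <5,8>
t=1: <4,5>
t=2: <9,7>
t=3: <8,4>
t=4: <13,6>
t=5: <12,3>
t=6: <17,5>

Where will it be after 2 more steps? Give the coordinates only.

<21,4>

The moves between consecutive positions are <-1,-3>, <+5,+2>, <-1,-3>, <+5,+2>, <-1,-3>, <+5,+2>; they repeat the 2-cycle [<-1,-3>, <+5,+2>].
step 7: apply <-1,-3> → <16,2>
step 8: apply <+5,+2> → <21,4>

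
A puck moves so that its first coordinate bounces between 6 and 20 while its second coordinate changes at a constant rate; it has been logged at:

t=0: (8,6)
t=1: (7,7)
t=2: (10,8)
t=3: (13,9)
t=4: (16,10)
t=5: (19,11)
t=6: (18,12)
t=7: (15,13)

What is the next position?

(12,14)

The first coordinate travels 3 per step and bounces off the walls at 6 and 20.
  step 8: 15 → 12
The second coordinate changes by +1 each step: at step 8 it is 14.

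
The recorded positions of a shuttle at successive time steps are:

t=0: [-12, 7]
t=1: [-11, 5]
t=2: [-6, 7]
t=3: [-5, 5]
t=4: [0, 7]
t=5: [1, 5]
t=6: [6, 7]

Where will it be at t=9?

[13, 5]

The moves between consecutive positions are [+1, -2], [+5, +2], [+1, -2], [+5, +2], [+1, -2], [+5, +2]; they repeat the 2-cycle [[+1, -2], [+5, +2]].
step 7: apply [+1, -2] → [7, 5]
step 8: apply [+5, +2] → [12, 7]
step 9: apply [+1, -2] → [13, 5]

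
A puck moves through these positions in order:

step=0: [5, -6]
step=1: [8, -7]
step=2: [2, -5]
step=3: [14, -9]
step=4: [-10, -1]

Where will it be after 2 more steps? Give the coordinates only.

[-58, 15]

Step-to-step displacements: [+3, -1], [-6, +2], [+12, -4], [-24, +8]; each is -2× the previous.
step 5: [-10, -1] + [+48, -16] → [38, -17]
step 6: [38, -17] + [-96, +32] → [-58, 15]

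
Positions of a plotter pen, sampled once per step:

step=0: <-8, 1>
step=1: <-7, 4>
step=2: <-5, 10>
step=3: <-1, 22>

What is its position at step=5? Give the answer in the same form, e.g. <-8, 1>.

The jumps are <+1, +3>, <+2, +6>, <+4, +12> — a geometric progression with ratio 2.
step 4: <-1, 22> + <+8, +24> → <7, 46>
step 5: <7, 46> + <+16, +48> → <23, 94>

<23, 94>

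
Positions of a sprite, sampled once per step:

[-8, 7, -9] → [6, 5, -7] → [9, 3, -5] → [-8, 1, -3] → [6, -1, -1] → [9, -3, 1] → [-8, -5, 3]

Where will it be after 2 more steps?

The first coordinate repeats the cycle [-8, 6, 9] with period 3; step 8 mod 3 = 2, giving 9.
The second coordinate changes by -2 each step, so at step 8 it is 7 + 8·(-2) = -9.
The third coordinate changes by +2 each step, so at step 8 it is -9 + 8·(2) = 7.

[9, -9, 7]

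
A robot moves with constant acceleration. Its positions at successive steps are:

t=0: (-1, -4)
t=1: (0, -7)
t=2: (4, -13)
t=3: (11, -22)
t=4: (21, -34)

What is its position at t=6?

(50, -67)

Taking differences between consecutive positions: (+1, -3), (+4, -6), (+7, -9), (+10, -12). These grow by (+3, -3) each step.
step 5: (21, -34) + (+13, -15) → (34, -49)
step 6: (34, -49) + (+16, -18) → (50, -67)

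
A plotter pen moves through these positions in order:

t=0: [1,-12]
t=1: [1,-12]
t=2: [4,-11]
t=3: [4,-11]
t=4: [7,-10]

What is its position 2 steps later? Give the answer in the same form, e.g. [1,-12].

[10,-9]

Step-to-step displacements: [+0,+0], [+3,+1], [+0,+0], [+3,+1] — a repeating cycle of length 2.
step 5: apply [+0,+0] → [7,-10]
step 6: apply [+3,+1] → [10,-9]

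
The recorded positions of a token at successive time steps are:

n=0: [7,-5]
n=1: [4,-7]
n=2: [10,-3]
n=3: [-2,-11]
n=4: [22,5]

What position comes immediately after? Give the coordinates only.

The jumps are [-3,-2], [+6,+4], [-12,-8], [+24,+16] — a geometric progression with ratio -2.
step 5: [22,5] + [-48,-32] → [-26,-27]

[-26,-27]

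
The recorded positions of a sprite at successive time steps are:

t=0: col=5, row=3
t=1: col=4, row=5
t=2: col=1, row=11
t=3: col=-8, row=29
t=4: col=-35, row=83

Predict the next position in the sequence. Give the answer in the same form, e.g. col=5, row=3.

Consecutive displacements (-1, +2), (-3, +6), (-9, +18), (-27, +54) scale by a factor of 3 each step.
step 5: col=-35, row=83 + (-81, +162) → col=-116, row=245

col=-116, row=245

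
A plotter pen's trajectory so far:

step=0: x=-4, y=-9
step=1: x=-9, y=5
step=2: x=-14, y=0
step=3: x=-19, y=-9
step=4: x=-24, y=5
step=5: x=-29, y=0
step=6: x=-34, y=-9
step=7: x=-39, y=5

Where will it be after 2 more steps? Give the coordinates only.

The x coordinate changes by -5 each step, so at step 9 it is -4 + 9·(-5) = -49.
The y coordinate repeats the cycle [-9, 5, 0] with period 3; step 9 mod 3 = 0, giving -9.

x=-49, y=-9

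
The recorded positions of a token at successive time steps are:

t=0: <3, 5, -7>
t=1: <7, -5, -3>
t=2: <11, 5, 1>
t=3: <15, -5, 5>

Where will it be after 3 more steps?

<27, 5, 17>

The first coordinate changes by +4 each step, so at step 6 it is 3 + 6·(4) = 27.
The second coordinate repeats the cycle [5, -5] with period 2; step 6 mod 2 = 0, giving 5.
The third coordinate changes by +4 each step, so at step 6 it is -7 + 6·(4) = 17.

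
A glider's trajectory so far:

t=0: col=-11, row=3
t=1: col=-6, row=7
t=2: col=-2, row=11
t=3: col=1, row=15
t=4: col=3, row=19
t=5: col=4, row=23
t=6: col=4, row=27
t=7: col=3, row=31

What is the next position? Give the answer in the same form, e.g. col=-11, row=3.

col=1, row=35

Successive displacements: (+5,+4), (+4,+4), (+3,+4), (+2,+4), (+1,+4), (+0,+4), (-1,+4) — each changes by (-1,+0).
step 8: col=3, row=31 + (-2,+4) → col=1, row=35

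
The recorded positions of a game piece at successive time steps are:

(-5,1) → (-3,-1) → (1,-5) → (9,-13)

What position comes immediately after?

Step-to-step displacements: (+2,-2), (+4,-4), (+8,-8); each is 2× the previous.
step 4: (9,-13) + (+16,-16) → (25,-29)

(25,-29)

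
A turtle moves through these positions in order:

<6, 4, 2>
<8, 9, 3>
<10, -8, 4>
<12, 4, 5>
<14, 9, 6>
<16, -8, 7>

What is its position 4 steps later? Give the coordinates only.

The first coordinate changes by +2 each step, so at step 9 it is 6 + 9·(2) = 24.
The second coordinate repeats the cycle [4, 9, -8] with period 3; step 9 mod 3 = 0, giving 4.
The third coordinate changes by +1 each step, so at step 9 it is 2 + 9·(1) = 11.

<24, 4, 11>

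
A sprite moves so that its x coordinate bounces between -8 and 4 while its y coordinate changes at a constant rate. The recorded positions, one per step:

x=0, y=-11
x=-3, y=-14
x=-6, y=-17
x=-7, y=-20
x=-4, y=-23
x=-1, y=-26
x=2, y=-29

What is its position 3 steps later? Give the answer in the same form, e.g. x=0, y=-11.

The x coordinate reflects between -8 and 4, moving 3 per step.
  step 7: 2 → 3
  step 8: 3 → 0
  step 9: 0 → -3
The y coordinate changes by -3 each step: at step 9 it is -38.

x=-3, y=-38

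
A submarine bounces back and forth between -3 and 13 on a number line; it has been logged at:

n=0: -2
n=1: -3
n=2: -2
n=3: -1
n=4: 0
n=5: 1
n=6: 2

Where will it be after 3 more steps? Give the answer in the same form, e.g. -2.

5

The value travels 1 per step and bounces off the walls at -3 and 13.
  step 7: 2 → 3
  step 8: 3 → 4
  step 9: 4 → 5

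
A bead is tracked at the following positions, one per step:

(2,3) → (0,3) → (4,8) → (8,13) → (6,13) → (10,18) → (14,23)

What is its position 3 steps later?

The moves between consecutive positions are (-2,+0), (+4,+5), (+4,+5), (-2,+0), (+4,+5), (+4,+5); they repeat the 3-cycle [(-2,+0), (+4,+5), (+4,+5)].
step 7: apply (-2,+0) → (12,23)
step 8: apply (+4,+5) → (16,28)
step 9: apply (+4,+5) → (20,33)

(20,33)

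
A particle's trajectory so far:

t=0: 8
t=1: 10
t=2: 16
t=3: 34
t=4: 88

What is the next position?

The jumps are +2, +6, +18, +54 — a geometric progression with ratio 3.
step 5: 88 + 162 → 250

250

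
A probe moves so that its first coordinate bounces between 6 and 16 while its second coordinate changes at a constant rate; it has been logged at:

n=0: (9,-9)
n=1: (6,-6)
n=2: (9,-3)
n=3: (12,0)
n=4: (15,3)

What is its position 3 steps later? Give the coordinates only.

The first coordinate travels 3 per step and bounces off the walls at 6 and 16.
  step 5: 15 → 14
  step 6: 14 → 11
  step 7: 11 → 8
The second coordinate changes by +3 each step: at step 7 it is 12.

(8,12)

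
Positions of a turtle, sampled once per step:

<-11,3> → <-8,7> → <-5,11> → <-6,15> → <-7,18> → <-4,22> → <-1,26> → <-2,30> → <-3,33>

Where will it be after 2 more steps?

<3,41>

Differencing gives <+3,+4>, <+3,+4>, <-1,+4>, <-1,+3>, <+3,+4>, <+3,+4>, <-1,+4>, <-1,+3>. This is the pattern <+3,+4>, <+3,+4>, <-1,+4>, <-1,+3> repeated.
step 9: apply <+3,+4> → <0,37>
step 10: apply <+3,+4> → <3,41>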